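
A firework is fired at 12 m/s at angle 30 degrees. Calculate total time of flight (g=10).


Given: v0 = 12 m/s, theta = 30 deg, g = 10 m/s^2
sin(30) = 1/2
Using T = 2*v0*sin(theta) / g
T = 2*12*1/2 / 10
T = 12 / 10
T = 6/5 s

6/5 s


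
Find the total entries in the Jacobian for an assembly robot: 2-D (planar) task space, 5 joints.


Given: task space dimension = 2, joints = 5
Jacobian is a 2 x 5 matrix
Total entries = rows * columns
Total = 2 * 5
Total = 10

10


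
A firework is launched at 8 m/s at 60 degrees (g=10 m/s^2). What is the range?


Given: v0 = 8 m/s, theta = 60 deg, g = 10 m/s^2
sin(2*60) = sin(120) = sqrt(3)/2
Using R = v0^2 * sin(2*theta) / g
R = 8^2 * (sqrt(3)/2) / 10
R = 64 * sqrt(3) / 20
R = 16/5*sqrt(3) m

16/5*sqrt(3) m


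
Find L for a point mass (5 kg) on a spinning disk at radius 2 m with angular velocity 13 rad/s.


Given: m = 5 kg, r = 2 m, omega = 13 rad/s
For a point mass: I = m*r^2
I = 5*2^2 = 5*4 = 20
L = I*omega = 20*13
L = 260 kg*m^2/s

260 kg*m^2/s


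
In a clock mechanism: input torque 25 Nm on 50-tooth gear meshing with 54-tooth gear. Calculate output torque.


Given: N1 = 50, N2 = 54, T1 = 25 Nm
Using T2/T1 = N2/N1
T2 = T1 * N2 / N1
T2 = 25 * 54 / 50
T2 = 1350 / 50
T2 = 27 Nm

27 Nm


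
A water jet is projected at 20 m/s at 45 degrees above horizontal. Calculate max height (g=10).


Given: v0 = 20 m/s, theta = 45 deg, g = 10 m/s^2
sin^2(45) = 1/2
Using H = v0^2 * sin^2(theta) / (2*g)
H = 20^2 * 1/2 / (2*10)
H = 400 * 1/2 / 20
H = 200 / 20
H = 10 m

10 m


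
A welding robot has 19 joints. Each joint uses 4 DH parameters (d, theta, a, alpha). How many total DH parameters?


Given: 19 joints, 4 DH parameters per joint (d, theta, a, alpha)
Total DH parameters = number_of_joints * 4
Total = 19 * 4
Total = 76

76


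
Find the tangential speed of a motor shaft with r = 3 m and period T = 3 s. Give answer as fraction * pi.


Given: radius r = 3 m, period T = 3 s
Using v = 2*pi*r / T
v = 2*pi*3 / 3
v = 6*pi / 3
v = 2*pi m/s

2*pi m/s


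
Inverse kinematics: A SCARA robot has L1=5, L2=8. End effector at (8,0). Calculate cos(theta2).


Given: L1 = 5, L2 = 8, target (x, y) = (8, 0)
Using cos(theta2) = (x^2 + y^2 - L1^2 - L2^2) / (2*L1*L2)
x^2 + y^2 = 8^2 + 0 = 64
L1^2 + L2^2 = 25 + 64 = 89
Numerator = 64 - 89 = -25
Denominator = 2*5*8 = 80
cos(theta2) = -25/80 = -5/16

-5/16


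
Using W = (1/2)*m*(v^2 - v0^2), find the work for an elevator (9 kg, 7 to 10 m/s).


Given: m = 9 kg, v0 = 7 m/s, v = 10 m/s
Using W = (1/2)*m*(v^2 - v0^2)
v^2 = 10^2 = 100
v0^2 = 7^2 = 49
v^2 - v0^2 = 100 - 49 = 51
W = (1/2)*9*51 = 459/2 J

459/2 J


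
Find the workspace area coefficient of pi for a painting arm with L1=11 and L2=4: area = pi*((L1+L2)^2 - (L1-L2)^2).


Given: L1 = 11, L2 = 4
(L1+L2)^2 = (15)^2 = 225
(L1-L2)^2 = (7)^2 = 49
Difference = 225 - 49 = 176
This equals 4*L1*L2 = 4*11*4 = 176
Workspace area = 176*pi

176


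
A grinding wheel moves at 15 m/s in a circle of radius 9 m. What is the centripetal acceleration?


Given: v = 15 m/s, r = 9 m
Using a_c = v^2 / r
a_c = 15^2 / 9
a_c = 225 / 9
a_c = 25 m/s^2

25 m/s^2


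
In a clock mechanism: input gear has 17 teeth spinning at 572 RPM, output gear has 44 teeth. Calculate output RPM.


Given: N1 = 17 teeth, w1 = 572 RPM, N2 = 44 teeth
Using N1*w1 = N2*w2
w2 = N1*w1 / N2
w2 = 17*572 / 44
w2 = 9724 / 44
w2 = 221 RPM

221 RPM


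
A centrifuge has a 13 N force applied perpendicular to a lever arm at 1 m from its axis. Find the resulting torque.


Given: F = 13 N, r = 1 m, angle = 90 deg (perpendicular)
Using tau = F * r * sin(90)
sin(90) = 1
tau = 13 * 1 * 1
tau = 13 Nm

13 Nm


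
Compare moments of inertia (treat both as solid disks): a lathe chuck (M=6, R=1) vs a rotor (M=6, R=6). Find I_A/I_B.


Given: M1=6 kg, R1=1 m, M2=6 kg, R2=6 m
For a disk: I = (1/2)*M*R^2, so I_A/I_B = (M1*R1^2)/(M2*R2^2)
M1*R1^2 = 6*1 = 6
M2*R2^2 = 6*36 = 216
I_A/I_B = 6/216 = 1/36

1/36


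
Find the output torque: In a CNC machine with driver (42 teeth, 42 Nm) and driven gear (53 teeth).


Given: N1 = 42, N2 = 53, T1 = 42 Nm
Using T2/T1 = N2/N1
T2 = T1 * N2 / N1
T2 = 42 * 53 / 42
T2 = 2226 / 42
T2 = 53 Nm

53 Nm


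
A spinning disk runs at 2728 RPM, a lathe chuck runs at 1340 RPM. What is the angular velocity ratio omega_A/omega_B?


Given: RPM_A = 2728, RPM_B = 1340
omega = 2*pi*RPM/60, so omega_A/omega_B = RPM_A / RPM_B
omega_A/omega_B = 2728 / 1340
omega_A/omega_B = 682/335

682/335


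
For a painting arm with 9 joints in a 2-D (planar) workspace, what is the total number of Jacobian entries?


Given: task space dimension = 2, joints = 9
Jacobian is a 2 x 9 matrix
Total entries = rows * columns
Total = 2 * 9
Total = 18

18


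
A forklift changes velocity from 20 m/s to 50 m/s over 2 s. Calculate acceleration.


Given: initial velocity v0 = 20 m/s, final velocity v = 50 m/s, time t = 2 s
Using a = (v - v0) / t
a = (50 - 20) / 2
a = 30 / 2
a = 15 m/s^2

15 m/s^2


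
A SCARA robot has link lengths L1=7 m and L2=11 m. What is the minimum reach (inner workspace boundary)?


Given: L1 = 7 m, L2 = 11 m
For a 2-link planar arm, min reach = |L1 - L2| (second link folded back)
Min reach = |7 - 11|
Min reach = 4 m

4 m


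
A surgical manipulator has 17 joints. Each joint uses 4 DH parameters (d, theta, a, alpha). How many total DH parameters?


Given: 17 joints, 4 DH parameters per joint (d, theta, a, alpha)
Total DH parameters = number_of_joints * 4
Total = 17 * 4
Total = 68

68


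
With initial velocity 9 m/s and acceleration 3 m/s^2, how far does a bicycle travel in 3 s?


Given: v0 = 9 m/s, a = 3 m/s^2, t = 3 s
Using s = v0*t + (1/2)*a*t^2
s = 9*3 + (1/2)*3*3^2
s = 27 + (1/2)*27
s = 27 + 27/2
s = 81/2

81/2 m


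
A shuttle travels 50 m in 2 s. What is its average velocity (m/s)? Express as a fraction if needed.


Given: distance d = 50 m, time t = 2 s
Using v = d / t
v = 50 / 2
v = 25 m/s

25 m/s


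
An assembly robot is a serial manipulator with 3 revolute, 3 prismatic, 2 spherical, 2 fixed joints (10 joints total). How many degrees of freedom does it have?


Given: serial robot with 3 revolute, 3 prismatic, 2 spherical, 2 fixed joints
DOF contribution per joint type: revolute=1, prismatic=1, spherical=3, fixed=0
DOF = 3*1 + 3*1 + 2*3 + 2*0
DOF = 12

12


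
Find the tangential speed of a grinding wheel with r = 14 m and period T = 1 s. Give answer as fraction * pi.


Given: radius r = 14 m, period T = 1 s
Using v = 2*pi*r / T
v = 2*pi*14 / 1
v = 28*pi / 1
v = 28*pi m/s

28*pi m/s


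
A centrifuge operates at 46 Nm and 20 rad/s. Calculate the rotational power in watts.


Given: tau = 46 Nm, omega = 20 rad/s
Using P = tau * omega
P = 46 * 20
P = 920 W

920 W


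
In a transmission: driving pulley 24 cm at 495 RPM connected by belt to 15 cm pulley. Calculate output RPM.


Given: D1 = 24 cm, w1 = 495 RPM, D2 = 15 cm
Using D1*w1 = D2*w2
w2 = D1*w1 / D2
w2 = 24*495 / 15
w2 = 11880 / 15
w2 = 792 RPM

792 RPM


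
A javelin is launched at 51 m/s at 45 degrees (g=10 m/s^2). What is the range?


Given: v0 = 51 m/s, theta = 45 deg, g = 10 m/s^2
sin(2*45) = sin(90) = 1
Using R = v0^2 * sin(2*theta) / g
R = 51^2 * 1 / 10
R = 2601 / 10
R = 2601/10 m

2601/10 m


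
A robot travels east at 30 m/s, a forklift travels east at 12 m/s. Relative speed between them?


Given: v_A = 30 m/s east, v_B = 12 m/s east
Both move in the same direction; relative speed = |v_A - v_B|
|30 - 12| = |18|
= 18 m/s

18 m/s


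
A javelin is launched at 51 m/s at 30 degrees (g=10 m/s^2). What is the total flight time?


Given: v0 = 51 m/s, theta = 30 deg, g = 10 m/s^2
sin(30) = 1/2
Using T = 2*v0*sin(theta) / g
T = 2*51*1/2 / 10
T = 51 / 10
T = 51/10 s

51/10 s


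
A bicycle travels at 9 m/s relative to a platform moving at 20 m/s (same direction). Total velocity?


Given: object velocity = 9 m/s, platform velocity = 20 m/s (same direction)
Using classical velocity addition: v_total = v_object + v_platform
v_total = 9 + 20
v_total = 29 m/s

29 m/s


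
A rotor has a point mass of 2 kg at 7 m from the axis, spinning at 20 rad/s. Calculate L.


Given: m = 2 kg, r = 7 m, omega = 20 rad/s
For a point mass: I = m*r^2
I = 2*7^2 = 2*49 = 98
L = I*omega = 98*20
L = 1960 kg*m^2/s

1960 kg*m^2/s


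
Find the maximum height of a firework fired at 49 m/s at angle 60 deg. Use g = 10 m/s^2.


Given: v0 = 49 m/s, theta = 60 deg, g = 10 m/s^2
sin^2(60) = 3/4
Using H = v0^2 * sin^2(theta) / (2*g)
H = 49^2 * 3/4 / (2*10)
H = 2401 * 3/4 / 20
H = 7203/4 / 20
H = 7203/80 m

7203/80 m


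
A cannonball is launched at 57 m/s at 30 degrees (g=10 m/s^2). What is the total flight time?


Given: v0 = 57 m/s, theta = 30 deg, g = 10 m/s^2
sin(30) = 1/2
Using T = 2*v0*sin(theta) / g
T = 2*57*1/2 / 10
T = 57 / 10
T = 57/10 s

57/10 s


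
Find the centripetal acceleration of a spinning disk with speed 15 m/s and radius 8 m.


Given: v = 15 m/s, r = 8 m
Using a_c = v^2 / r
a_c = 15^2 / 8
a_c = 225 / 8
a_c = 225/8 m/s^2

225/8 m/s^2


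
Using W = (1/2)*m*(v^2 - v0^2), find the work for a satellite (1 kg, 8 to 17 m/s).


Given: m = 1 kg, v0 = 8 m/s, v = 17 m/s
Using W = (1/2)*m*(v^2 - v0^2)
v^2 = 17^2 = 289
v0^2 = 8^2 = 64
v^2 - v0^2 = 289 - 64 = 225
W = (1/2)*1*225 = 225/2 J

225/2 J


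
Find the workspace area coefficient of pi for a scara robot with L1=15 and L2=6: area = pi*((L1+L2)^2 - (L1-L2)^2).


Given: L1 = 15, L2 = 6
(L1+L2)^2 = (21)^2 = 441
(L1-L2)^2 = (9)^2 = 81
Difference = 441 - 81 = 360
This equals 4*L1*L2 = 4*15*6 = 360
Workspace area = 360*pi

360


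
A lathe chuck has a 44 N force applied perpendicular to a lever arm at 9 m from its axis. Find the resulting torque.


Given: F = 44 N, r = 9 m, angle = 90 deg (perpendicular)
Using tau = F * r * sin(90)
sin(90) = 1
tau = 44 * 9 * 1
tau = 396 Nm

396 Nm


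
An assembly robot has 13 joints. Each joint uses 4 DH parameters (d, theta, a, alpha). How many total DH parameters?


Given: 13 joints, 4 DH parameters per joint (d, theta, a, alpha)
Total DH parameters = number_of_joints * 4
Total = 13 * 4
Total = 52

52


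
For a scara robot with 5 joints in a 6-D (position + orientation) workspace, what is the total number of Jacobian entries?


Given: task space dimension = 6, joints = 5
Jacobian is a 6 x 5 matrix
Total entries = rows * columns
Total = 6 * 5
Total = 30

30


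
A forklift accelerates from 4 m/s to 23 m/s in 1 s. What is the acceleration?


Given: initial velocity v0 = 4 m/s, final velocity v = 23 m/s, time t = 1 s
Using a = (v - v0) / t
a = (23 - 4) / 1
a = 19 / 1
a = 19 m/s^2

19 m/s^2


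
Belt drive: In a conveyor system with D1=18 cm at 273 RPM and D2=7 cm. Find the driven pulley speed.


Given: D1 = 18 cm, w1 = 273 RPM, D2 = 7 cm
Using D1*w1 = D2*w2
w2 = D1*w1 / D2
w2 = 18*273 / 7
w2 = 4914 / 7
w2 = 702 RPM

702 RPM


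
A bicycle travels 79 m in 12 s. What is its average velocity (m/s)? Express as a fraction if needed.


Given: distance d = 79 m, time t = 12 s
Using v = d / t
v = 79 / 12
v = 79/12 m/s

79/12 m/s


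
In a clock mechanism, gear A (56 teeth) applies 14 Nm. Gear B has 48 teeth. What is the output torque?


Given: N1 = 56, N2 = 48, T1 = 14 Nm
Using T2/T1 = N2/N1
T2 = T1 * N2 / N1
T2 = 14 * 48 / 56
T2 = 672 / 56
T2 = 12 Nm

12 Nm


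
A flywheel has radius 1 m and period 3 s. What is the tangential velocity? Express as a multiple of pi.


Given: radius r = 1 m, period T = 3 s
Using v = 2*pi*r / T
v = 2*pi*1 / 3
v = 2*pi / 3
v = 2/3*pi m/s

2/3*pi m/s


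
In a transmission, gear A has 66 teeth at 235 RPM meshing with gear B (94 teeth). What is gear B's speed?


Given: N1 = 66 teeth, w1 = 235 RPM, N2 = 94 teeth
Using N1*w1 = N2*w2
w2 = N1*w1 / N2
w2 = 66*235 / 94
w2 = 15510 / 94
w2 = 165 RPM

165 RPM


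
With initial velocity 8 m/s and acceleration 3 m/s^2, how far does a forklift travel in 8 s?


Given: v0 = 8 m/s, a = 3 m/s^2, t = 8 s
Using s = v0*t + (1/2)*a*t^2
s = 8*8 + (1/2)*3*8^2
s = 64 + (1/2)*192
s = 64 + 96
s = 160

160 m


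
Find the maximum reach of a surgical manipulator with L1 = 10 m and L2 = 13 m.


Given: L1 = 10 m, L2 = 13 m
For a 2-link planar arm, max reach = L1 + L2 (fully extended)
Max reach = 10 + 13
Max reach = 23 m

23 m


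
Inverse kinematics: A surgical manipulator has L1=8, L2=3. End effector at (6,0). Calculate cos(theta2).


Given: L1 = 8, L2 = 3, target (x, y) = (6, 0)
Using cos(theta2) = (x^2 + y^2 - L1^2 - L2^2) / (2*L1*L2)
x^2 + y^2 = 6^2 + 0 = 36
L1^2 + L2^2 = 64 + 9 = 73
Numerator = 36 - 73 = -37
Denominator = 2*8*3 = 48
cos(theta2) = -37/48 = -37/48

-37/48


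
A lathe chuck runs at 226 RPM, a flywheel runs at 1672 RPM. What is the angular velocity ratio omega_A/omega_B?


Given: RPM_A = 226, RPM_B = 1672
omega = 2*pi*RPM/60, so omega_A/omega_B = RPM_A / RPM_B
omega_A/omega_B = 226 / 1672
omega_A/omega_B = 113/836

113/836


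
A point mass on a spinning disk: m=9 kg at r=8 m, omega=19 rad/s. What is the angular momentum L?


Given: m = 9 kg, r = 8 m, omega = 19 rad/s
For a point mass: I = m*r^2
I = 9*8^2 = 9*64 = 576
L = I*omega = 576*19
L = 10944 kg*m^2/s

10944 kg*m^2/s


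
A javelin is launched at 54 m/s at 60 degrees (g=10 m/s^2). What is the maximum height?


Given: v0 = 54 m/s, theta = 60 deg, g = 10 m/s^2
sin^2(60) = 3/4
Using H = v0^2 * sin^2(theta) / (2*g)
H = 54^2 * 3/4 / (2*10)
H = 2916 * 3/4 / 20
H = 2187 / 20
H = 2187/20 m

2187/20 m


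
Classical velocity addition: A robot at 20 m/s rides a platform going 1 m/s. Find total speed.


Given: object velocity = 20 m/s, platform velocity = 1 m/s (same direction)
Using classical velocity addition: v_total = v_object + v_platform
v_total = 20 + 1
v_total = 21 m/s

21 m/s


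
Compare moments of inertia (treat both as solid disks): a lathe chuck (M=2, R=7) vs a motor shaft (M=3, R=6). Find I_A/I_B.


Given: M1=2 kg, R1=7 m, M2=3 kg, R2=6 m
For a disk: I = (1/2)*M*R^2, so I_A/I_B = (M1*R1^2)/(M2*R2^2)
M1*R1^2 = 2*49 = 98
M2*R2^2 = 3*36 = 108
I_A/I_B = 98/108 = 49/54

49/54


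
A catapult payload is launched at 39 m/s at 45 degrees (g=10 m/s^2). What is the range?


Given: v0 = 39 m/s, theta = 45 deg, g = 10 m/s^2
sin(2*45) = sin(90) = 1
Using R = v0^2 * sin(2*theta) / g
R = 39^2 * 1 / 10
R = 1521 / 10
R = 1521/10 m

1521/10 m


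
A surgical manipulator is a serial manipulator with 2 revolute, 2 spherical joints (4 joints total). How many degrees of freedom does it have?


Given: serial robot with 2 revolute, 2 spherical joints
DOF contribution per joint type: revolute=1, prismatic=1, spherical=3, fixed=0
DOF = 2*1 + 2*3
DOF = 8

8


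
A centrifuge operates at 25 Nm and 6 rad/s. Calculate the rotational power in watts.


Given: tau = 25 Nm, omega = 6 rad/s
Using P = tau * omega
P = 25 * 6
P = 150 W

150 W


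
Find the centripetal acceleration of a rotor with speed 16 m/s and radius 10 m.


Given: v = 16 m/s, r = 10 m
Using a_c = v^2 / r
a_c = 16^2 / 10
a_c = 256 / 10
a_c = 128/5 m/s^2

128/5 m/s^2


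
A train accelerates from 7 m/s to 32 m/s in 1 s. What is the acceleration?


Given: initial velocity v0 = 7 m/s, final velocity v = 32 m/s, time t = 1 s
Using a = (v - v0) / t
a = (32 - 7) / 1
a = 25 / 1
a = 25 m/s^2

25 m/s^2


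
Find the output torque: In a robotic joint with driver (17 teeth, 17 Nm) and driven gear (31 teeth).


Given: N1 = 17, N2 = 31, T1 = 17 Nm
Using T2/T1 = N2/N1
T2 = T1 * N2 / N1
T2 = 17 * 31 / 17
T2 = 527 / 17
T2 = 31 Nm

31 Nm


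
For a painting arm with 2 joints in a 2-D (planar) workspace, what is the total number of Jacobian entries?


Given: task space dimension = 2, joints = 2
Jacobian is a 2 x 2 matrix
Total entries = rows * columns
Total = 2 * 2
Total = 4

4


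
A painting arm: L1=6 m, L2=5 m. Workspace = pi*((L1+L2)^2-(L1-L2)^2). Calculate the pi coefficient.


Given: L1 = 6, L2 = 5
(L1+L2)^2 = (11)^2 = 121
(L1-L2)^2 = (1)^2 = 1
Difference = 121 - 1 = 120
This equals 4*L1*L2 = 4*6*5 = 120
Workspace area = 120*pi

120


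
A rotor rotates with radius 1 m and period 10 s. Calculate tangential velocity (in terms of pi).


Given: radius r = 1 m, period T = 10 s
Using v = 2*pi*r / T
v = 2*pi*1 / 10
v = 2*pi / 10
v = 1/5*pi m/s

1/5*pi m/s


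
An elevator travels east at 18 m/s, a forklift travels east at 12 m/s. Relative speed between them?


Given: v_A = 18 m/s east, v_B = 12 m/s east
Both move in the same direction; relative speed = |v_A - v_B|
|18 - 12| = |6|
= 6 m/s

6 m/s


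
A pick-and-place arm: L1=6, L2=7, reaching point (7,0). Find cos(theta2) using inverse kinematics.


Given: L1 = 6, L2 = 7, target (x, y) = (7, 0)
Using cos(theta2) = (x^2 + y^2 - L1^2 - L2^2) / (2*L1*L2)
x^2 + y^2 = 7^2 + 0 = 49
L1^2 + L2^2 = 36 + 49 = 85
Numerator = 49 - 85 = -36
Denominator = 2*6*7 = 84
cos(theta2) = -36/84 = -3/7

-3/7


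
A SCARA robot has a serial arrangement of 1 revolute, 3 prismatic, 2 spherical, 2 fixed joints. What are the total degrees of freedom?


Given: serial robot with 1 revolute, 3 prismatic, 2 spherical, 2 fixed joints
DOF contribution per joint type: revolute=1, prismatic=1, spherical=3, fixed=0
DOF = 1*1 + 3*1 + 2*3 + 2*0
DOF = 10

10


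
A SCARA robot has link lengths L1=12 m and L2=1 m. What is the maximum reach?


Given: L1 = 12 m, L2 = 1 m
For a 2-link planar arm, max reach = L1 + L2 (fully extended)
Max reach = 12 + 1
Max reach = 13 m

13 m


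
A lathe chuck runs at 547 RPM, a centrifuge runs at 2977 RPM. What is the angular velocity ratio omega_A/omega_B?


Given: RPM_A = 547, RPM_B = 2977
omega = 2*pi*RPM/60, so omega_A/omega_B = RPM_A / RPM_B
omega_A/omega_B = 547 / 2977
omega_A/omega_B = 547/2977

547/2977


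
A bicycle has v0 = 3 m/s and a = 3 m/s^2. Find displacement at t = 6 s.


Given: v0 = 3 m/s, a = 3 m/s^2, t = 6 s
Using s = v0*t + (1/2)*a*t^2
s = 3*6 + (1/2)*3*6^2
s = 18 + (1/2)*108
s = 18 + 54
s = 72

72 m


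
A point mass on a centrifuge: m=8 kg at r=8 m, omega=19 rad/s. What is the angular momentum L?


Given: m = 8 kg, r = 8 m, omega = 19 rad/s
For a point mass: I = m*r^2
I = 8*8^2 = 8*64 = 512
L = I*omega = 512*19
L = 9728 kg*m^2/s

9728 kg*m^2/s


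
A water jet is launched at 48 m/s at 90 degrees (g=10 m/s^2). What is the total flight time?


Given: v0 = 48 m/s, theta = 90 deg, g = 10 m/s^2
sin(90) = 1
Using T = 2*v0*sin(theta) / g
T = 2*48*1 / 10
T = 96 / 10
T = 48/5 s

48/5 s


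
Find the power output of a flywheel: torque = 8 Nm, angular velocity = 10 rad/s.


Given: tau = 8 Nm, omega = 10 rad/s
Using P = tau * omega
P = 8 * 10
P = 80 W

80 W


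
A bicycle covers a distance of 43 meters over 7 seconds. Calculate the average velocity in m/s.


Given: distance d = 43 m, time t = 7 s
Using v = d / t
v = 43 / 7
v = 43/7 m/s

43/7 m/s


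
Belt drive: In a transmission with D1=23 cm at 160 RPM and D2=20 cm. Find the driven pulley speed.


Given: D1 = 23 cm, w1 = 160 RPM, D2 = 20 cm
Using D1*w1 = D2*w2
w2 = D1*w1 / D2
w2 = 23*160 / 20
w2 = 3680 / 20
w2 = 184 RPM

184 RPM


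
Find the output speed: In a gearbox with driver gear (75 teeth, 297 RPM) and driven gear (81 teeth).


Given: N1 = 75 teeth, w1 = 297 RPM, N2 = 81 teeth
Using N1*w1 = N2*w2
w2 = N1*w1 / N2
w2 = 75*297 / 81
w2 = 22275 / 81
w2 = 275 RPM

275 RPM


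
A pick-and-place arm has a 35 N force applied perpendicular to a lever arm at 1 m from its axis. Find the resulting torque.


Given: F = 35 N, r = 1 m, angle = 90 deg (perpendicular)
Using tau = F * r * sin(90)
sin(90) = 1
tau = 35 * 1 * 1
tau = 35 Nm

35 Nm


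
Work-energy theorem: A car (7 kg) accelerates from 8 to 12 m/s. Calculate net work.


Given: m = 7 kg, v0 = 8 m/s, v = 12 m/s
Using W = (1/2)*m*(v^2 - v0^2)
v^2 = 12^2 = 144
v0^2 = 8^2 = 64
v^2 - v0^2 = 144 - 64 = 80
W = (1/2)*7*80 = 280 J

280 J


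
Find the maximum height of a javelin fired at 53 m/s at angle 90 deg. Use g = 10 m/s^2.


Given: v0 = 53 m/s, theta = 90 deg, g = 10 m/s^2
sin^2(90) = 1
Using H = v0^2 * sin^2(theta) / (2*g)
H = 53^2 * 1 / (2*10)
H = 2809 * 1 / 20
H = 2809 / 20
H = 2809/20 m

2809/20 m


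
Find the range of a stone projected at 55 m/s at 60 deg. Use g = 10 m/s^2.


Given: v0 = 55 m/s, theta = 60 deg, g = 10 m/s^2
sin(2*60) = sin(120) = sqrt(3)/2
Using R = v0^2 * sin(2*theta) / g
R = 55^2 * (sqrt(3)/2) / 10
R = 3025 * sqrt(3) / 20
R = 605/4*sqrt(3) m

605/4*sqrt(3) m


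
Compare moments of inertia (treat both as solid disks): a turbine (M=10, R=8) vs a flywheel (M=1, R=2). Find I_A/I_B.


Given: M1=10 kg, R1=8 m, M2=1 kg, R2=2 m
For a disk: I = (1/2)*M*R^2, so I_A/I_B = (M1*R1^2)/(M2*R2^2)
M1*R1^2 = 10*64 = 640
M2*R2^2 = 1*4 = 4
I_A/I_B = 640/4 = 160

160


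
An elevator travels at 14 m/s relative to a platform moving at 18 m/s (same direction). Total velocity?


Given: object velocity = 14 m/s, platform velocity = 18 m/s (same direction)
Using classical velocity addition: v_total = v_object + v_platform
v_total = 14 + 18
v_total = 32 m/s

32 m/s


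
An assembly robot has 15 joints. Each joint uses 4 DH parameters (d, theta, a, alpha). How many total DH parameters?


Given: 15 joints, 4 DH parameters per joint (d, theta, a, alpha)
Total DH parameters = number_of_joints * 4
Total = 15 * 4
Total = 60

60


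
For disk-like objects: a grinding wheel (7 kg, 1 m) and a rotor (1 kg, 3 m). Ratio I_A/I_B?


Given: M1=7 kg, R1=1 m, M2=1 kg, R2=3 m
For a disk: I = (1/2)*M*R^2, so I_A/I_B = (M1*R1^2)/(M2*R2^2)
M1*R1^2 = 7*1 = 7
M2*R2^2 = 1*9 = 9
I_A/I_B = 7/9 = 7/9

7/9


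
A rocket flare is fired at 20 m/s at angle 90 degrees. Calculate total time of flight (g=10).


Given: v0 = 20 m/s, theta = 90 deg, g = 10 m/s^2
sin(90) = 1
Using T = 2*v0*sin(theta) / g
T = 2*20*1 / 10
T = 40 / 10
T = 4 s

4 s


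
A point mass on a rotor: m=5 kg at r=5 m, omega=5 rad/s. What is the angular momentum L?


Given: m = 5 kg, r = 5 m, omega = 5 rad/s
For a point mass: I = m*r^2
I = 5*5^2 = 5*25 = 125
L = I*omega = 125*5
L = 625 kg*m^2/s

625 kg*m^2/s


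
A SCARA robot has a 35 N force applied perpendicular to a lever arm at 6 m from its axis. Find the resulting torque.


Given: F = 35 N, r = 6 m, angle = 90 deg (perpendicular)
Using tau = F * r * sin(90)
sin(90) = 1
tau = 35 * 6 * 1
tau = 210 Nm

210 Nm


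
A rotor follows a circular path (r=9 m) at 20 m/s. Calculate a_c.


Given: v = 20 m/s, r = 9 m
Using a_c = v^2 / r
a_c = 20^2 / 9
a_c = 400 / 9
a_c = 400/9 m/s^2

400/9 m/s^2


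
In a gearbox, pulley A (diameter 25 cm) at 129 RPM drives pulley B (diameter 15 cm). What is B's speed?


Given: D1 = 25 cm, w1 = 129 RPM, D2 = 15 cm
Using D1*w1 = D2*w2
w2 = D1*w1 / D2
w2 = 25*129 / 15
w2 = 3225 / 15
w2 = 215 RPM

215 RPM


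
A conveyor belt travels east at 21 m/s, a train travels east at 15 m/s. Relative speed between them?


Given: v_A = 21 m/s east, v_B = 15 m/s east
Both move in the same direction; relative speed = |v_A - v_B|
|21 - 15| = |6|
= 6 m/s

6 m/s


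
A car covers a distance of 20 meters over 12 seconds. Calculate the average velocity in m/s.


Given: distance d = 20 m, time t = 12 s
Using v = d / t
v = 20 / 12
v = 5/3 m/s

5/3 m/s


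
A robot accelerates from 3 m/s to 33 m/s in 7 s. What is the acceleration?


Given: initial velocity v0 = 3 m/s, final velocity v = 33 m/s, time t = 7 s
Using a = (v - v0) / t
a = (33 - 3) / 7
a = 30 / 7
a = 30/7 m/s^2

30/7 m/s^2


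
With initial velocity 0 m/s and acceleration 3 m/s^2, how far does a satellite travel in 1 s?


Given: v0 = 0 m/s, a = 3 m/s^2, t = 1 s
Using s = v0*t + (1/2)*a*t^2
s = 0*1 + (1/2)*3*1^2
s = 0 + (1/2)*3
s = 0 + 3/2
s = 3/2

3/2 m


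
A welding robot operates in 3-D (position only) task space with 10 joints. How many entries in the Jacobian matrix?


Given: task space dimension = 3, joints = 10
Jacobian is a 3 x 10 matrix
Total entries = rows * columns
Total = 3 * 10
Total = 30

30


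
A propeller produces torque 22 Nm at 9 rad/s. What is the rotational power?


Given: tau = 22 Nm, omega = 9 rad/s
Using P = tau * omega
P = 22 * 9
P = 198 W

198 W


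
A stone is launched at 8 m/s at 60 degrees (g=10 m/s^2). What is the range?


Given: v0 = 8 m/s, theta = 60 deg, g = 10 m/s^2
sin(2*60) = sin(120) = sqrt(3)/2
Using R = v0^2 * sin(2*theta) / g
R = 8^2 * (sqrt(3)/2) / 10
R = 64 * sqrt(3) / 20
R = 16/5*sqrt(3) m

16/5*sqrt(3) m


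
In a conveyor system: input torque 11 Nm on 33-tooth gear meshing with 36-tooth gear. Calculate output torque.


Given: N1 = 33, N2 = 36, T1 = 11 Nm
Using T2/T1 = N2/N1
T2 = T1 * N2 / N1
T2 = 11 * 36 / 33
T2 = 396 / 33
T2 = 12 Nm

12 Nm


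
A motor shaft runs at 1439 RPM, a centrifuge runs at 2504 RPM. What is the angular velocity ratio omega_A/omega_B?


Given: RPM_A = 1439, RPM_B = 2504
omega = 2*pi*RPM/60, so omega_A/omega_B = RPM_A / RPM_B
omega_A/omega_B = 1439 / 2504
omega_A/omega_B = 1439/2504

1439/2504


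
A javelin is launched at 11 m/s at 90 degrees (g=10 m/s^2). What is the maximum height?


Given: v0 = 11 m/s, theta = 90 deg, g = 10 m/s^2
sin^2(90) = 1
Using H = v0^2 * sin^2(theta) / (2*g)
H = 11^2 * 1 / (2*10)
H = 121 * 1 / 20
H = 121 / 20
H = 121/20 m

121/20 m


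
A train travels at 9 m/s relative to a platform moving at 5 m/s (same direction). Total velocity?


Given: object velocity = 9 m/s, platform velocity = 5 m/s (same direction)
Using classical velocity addition: v_total = v_object + v_platform
v_total = 9 + 5
v_total = 14 m/s

14 m/s


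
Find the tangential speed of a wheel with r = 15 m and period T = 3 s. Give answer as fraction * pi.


Given: radius r = 15 m, period T = 3 s
Using v = 2*pi*r / T
v = 2*pi*15 / 3
v = 30*pi / 3
v = 10*pi m/s

10*pi m/s


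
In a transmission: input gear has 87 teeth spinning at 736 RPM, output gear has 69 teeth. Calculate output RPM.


Given: N1 = 87 teeth, w1 = 736 RPM, N2 = 69 teeth
Using N1*w1 = N2*w2
w2 = N1*w1 / N2
w2 = 87*736 / 69
w2 = 64032 / 69
w2 = 928 RPM

928 RPM


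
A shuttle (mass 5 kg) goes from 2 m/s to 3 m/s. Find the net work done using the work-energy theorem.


Given: m = 5 kg, v0 = 2 m/s, v = 3 m/s
Using W = (1/2)*m*(v^2 - v0^2)
v^2 = 3^2 = 9
v0^2 = 2^2 = 4
v^2 - v0^2 = 9 - 4 = 5
W = (1/2)*5*5 = 25/2 J

25/2 J


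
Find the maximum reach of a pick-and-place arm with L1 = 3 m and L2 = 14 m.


Given: L1 = 3 m, L2 = 14 m
For a 2-link planar arm, max reach = L1 + L2 (fully extended)
Max reach = 3 + 14
Max reach = 17 m

17 m


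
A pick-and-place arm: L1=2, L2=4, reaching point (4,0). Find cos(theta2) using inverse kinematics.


Given: L1 = 2, L2 = 4, target (x, y) = (4, 0)
Using cos(theta2) = (x^2 + y^2 - L1^2 - L2^2) / (2*L1*L2)
x^2 + y^2 = 4^2 + 0 = 16
L1^2 + L2^2 = 4 + 16 = 20
Numerator = 16 - 20 = -4
Denominator = 2*2*4 = 16
cos(theta2) = -4/16 = -1/4

-1/4


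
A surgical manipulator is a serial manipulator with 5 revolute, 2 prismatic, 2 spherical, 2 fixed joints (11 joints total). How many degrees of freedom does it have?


Given: serial robot with 5 revolute, 2 prismatic, 2 spherical, 2 fixed joints
DOF contribution per joint type: revolute=1, prismatic=1, spherical=3, fixed=0
DOF = 5*1 + 2*1 + 2*3 + 2*0
DOF = 13

13


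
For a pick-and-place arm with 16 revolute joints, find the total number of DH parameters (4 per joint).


Given: 16 joints, 4 DH parameters per joint (d, theta, a, alpha)
Total DH parameters = number_of_joints * 4
Total = 16 * 4
Total = 64

64


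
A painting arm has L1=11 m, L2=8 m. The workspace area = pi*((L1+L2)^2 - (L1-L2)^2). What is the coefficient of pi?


Given: L1 = 11, L2 = 8
(L1+L2)^2 = (19)^2 = 361
(L1-L2)^2 = (3)^2 = 9
Difference = 361 - 9 = 352
This equals 4*L1*L2 = 4*11*8 = 352
Workspace area = 352*pi

352


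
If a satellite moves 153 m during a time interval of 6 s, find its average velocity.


Given: distance d = 153 m, time t = 6 s
Using v = d / t
v = 153 / 6
v = 51/2 m/s

51/2 m/s


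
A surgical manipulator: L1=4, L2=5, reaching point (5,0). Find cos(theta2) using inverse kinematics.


Given: L1 = 4, L2 = 5, target (x, y) = (5, 0)
Using cos(theta2) = (x^2 + y^2 - L1^2 - L2^2) / (2*L1*L2)
x^2 + y^2 = 5^2 + 0 = 25
L1^2 + L2^2 = 16 + 25 = 41
Numerator = 25 - 41 = -16
Denominator = 2*4*5 = 40
cos(theta2) = -16/40 = -2/5

-2/5


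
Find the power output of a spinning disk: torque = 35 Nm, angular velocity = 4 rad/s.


Given: tau = 35 Nm, omega = 4 rad/s
Using P = tau * omega
P = 35 * 4
P = 140 W

140 W


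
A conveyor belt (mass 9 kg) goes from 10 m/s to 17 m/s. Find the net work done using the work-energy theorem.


Given: m = 9 kg, v0 = 10 m/s, v = 17 m/s
Using W = (1/2)*m*(v^2 - v0^2)
v^2 = 17^2 = 289
v0^2 = 10^2 = 100
v^2 - v0^2 = 289 - 100 = 189
W = (1/2)*9*189 = 1701/2 J

1701/2 J


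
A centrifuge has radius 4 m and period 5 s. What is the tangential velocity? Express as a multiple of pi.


Given: radius r = 4 m, period T = 5 s
Using v = 2*pi*r / T
v = 2*pi*4 / 5
v = 8*pi / 5
v = 8/5*pi m/s

8/5*pi m/s


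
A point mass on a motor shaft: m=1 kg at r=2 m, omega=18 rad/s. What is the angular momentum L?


Given: m = 1 kg, r = 2 m, omega = 18 rad/s
For a point mass: I = m*r^2
I = 1*2^2 = 1*4 = 4
L = I*omega = 4*18
L = 72 kg*m^2/s

72 kg*m^2/s


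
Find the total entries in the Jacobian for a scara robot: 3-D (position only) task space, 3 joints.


Given: task space dimension = 3, joints = 3
Jacobian is a 3 x 3 matrix
Total entries = rows * columns
Total = 3 * 3
Total = 9

9


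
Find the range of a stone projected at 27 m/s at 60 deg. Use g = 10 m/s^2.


Given: v0 = 27 m/s, theta = 60 deg, g = 10 m/s^2
sin(2*60) = sin(120) = sqrt(3)/2
Using R = v0^2 * sin(2*theta) / g
R = 27^2 * (sqrt(3)/2) / 10
R = 729 * sqrt(3) / 20
R = 729/20*sqrt(3) m

729/20*sqrt(3) m


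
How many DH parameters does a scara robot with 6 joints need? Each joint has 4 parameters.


Given: 6 joints, 4 DH parameters per joint (d, theta, a, alpha)
Total DH parameters = number_of_joints * 4
Total = 6 * 4
Total = 24

24


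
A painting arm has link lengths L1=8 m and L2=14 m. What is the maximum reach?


Given: L1 = 8 m, L2 = 14 m
For a 2-link planar arm, max reach = L1 + L2 (fully extended)
Max reach = 8 + 14
Max reach = 22 m

22 m


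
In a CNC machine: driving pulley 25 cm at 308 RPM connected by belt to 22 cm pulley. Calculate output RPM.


Given: D1 = 25 cm, w1 = 308 RPM, D2 = 22 cm
Using D1*w1 = D2*w2
w2 = D1*w1 / D2
w2 = 25*308 / 22
w2 = 7700 / 22
w2 = 350 RPM

350 RPM


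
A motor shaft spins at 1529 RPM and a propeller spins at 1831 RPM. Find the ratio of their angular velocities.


Given: RPM_A = 1529, RPM_B = 1831
omega = 2*pi*RPM/60, so omega_A/omega_B = RPM_A / RPM_B
omega_A/omega_B = 1529 / 1831
omega_A/omega_B = 1529/1831

1529/1831


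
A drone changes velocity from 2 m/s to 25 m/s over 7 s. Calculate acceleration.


Given: initial velocity v0 = 2 m/s, final velocity v = 25 m/s, time t = 7 s
Using a = (v - v0) / t
a = (25 - 2) / 7
a = 23 / 7
a = 23/7 m/s^2

23/7 m/s^2


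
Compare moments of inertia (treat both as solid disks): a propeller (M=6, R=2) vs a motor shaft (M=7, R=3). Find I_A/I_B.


Given: M1=6 kg, R1=2 m, M2=7 kg, R2=3 m
For a disk: I = (1/2)*M*R^2, so I_A/I_B = (M1*R1^2)/(M2*R2^2)
M1*R1^2 = 6*4 = 24
M2*R2^2 = 7*9 = 63
I_A/I_B = 24/63 = 8/21

8/21


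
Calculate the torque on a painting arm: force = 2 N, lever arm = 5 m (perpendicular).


Given: F = 2 N, r = 5 m, angle = 90 deg (perpendicular)
Using tau = F * r * sin(90)
sin(90) = 1
tau = 2 * 5 * 1
tau = 10 Nm

10 Nm


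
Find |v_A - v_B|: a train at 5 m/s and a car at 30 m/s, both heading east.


Given: v_A = 5 m/s east, v_B = 30 m/s east
Both move in the same direction; relative speed = |v_A - v_B|
|5 - 30| = |-25|
= 25 m/s

25 m/s


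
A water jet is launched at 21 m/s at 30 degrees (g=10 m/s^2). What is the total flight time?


Given: v0 = 21 m/s, theta = 30 deg, g = 10 m/s^2
sin(30) = 1/2
Using T = 2*v0*sin(theta) / g
T = 2*21*1/2 / 10
T = 21 / 10
T = 21/10 s

21/10 s


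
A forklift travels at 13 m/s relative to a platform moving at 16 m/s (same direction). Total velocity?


Given: object velocity = 13 m/s, platform velocity = 16 m/s (same direction)
Using classical velocity addition: v_total = v_object + v_platform
v_total = 13 + 16
v_total = 29 m/s

29 m/s


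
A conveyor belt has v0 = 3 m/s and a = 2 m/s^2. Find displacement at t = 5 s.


Given: v0 = 3 m/s, a = 2 m/s^2, t = 5 s
Using s = v0*t + (1/2)*a*t^2
s = 3*5 + (1/2)*2*5^2
s = 15 + (1/2)*50
s = 15 + 25
s = 40

40 m


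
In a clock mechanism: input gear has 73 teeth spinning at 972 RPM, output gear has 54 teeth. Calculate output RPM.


Given: N1 = 73 teeth, w1 = 972 RPM, N2 = 54 teeth
Using N1*w1 = N2*w2
w2 = N1*w1 / N2
w2 = 73*972 / 54
w2 = 70956 / 54
w2 = 1314 RPM

1314 RPM


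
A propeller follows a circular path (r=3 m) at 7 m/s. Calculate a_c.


Given: v = 7 m/s, r = 3 m
Using a_c = v^2 / r
a_c = 7^2 / 3
a_c = 49 / 3
a_c = 49/3 m/s^2

49/3 m/s^2


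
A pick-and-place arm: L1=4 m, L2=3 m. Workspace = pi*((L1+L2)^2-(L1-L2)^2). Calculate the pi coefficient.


Given: L1 = 4, L2 = 3
(L1+L2)^2 = (7)^2 = 49
(L1-L2)^2 = (1)^2 = 1
Difference = 49 - 1 = 48
This equals 4*L1*L2 = 4*4*3 = 48
Workspace area = 48*pi

48


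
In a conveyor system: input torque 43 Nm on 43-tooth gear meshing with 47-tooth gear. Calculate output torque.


Given: N1 = 43, N2 = 47, T1 = 43 Nm
Using T2/T1 = N2/N1
T2 = T1 * N2 / N1
T2 = 43 * 47 / 43
T2 = 2021 / 43
T2 = 47 Nm

47 Nm


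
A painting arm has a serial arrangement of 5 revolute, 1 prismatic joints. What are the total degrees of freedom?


Given: serial robot with 5 revolute, 1 prismatic joints
DOF contribution per joint type: revolute=1, prismatic=1, spherical=3, fixed=0
DOF = 5*1 + 1*1
DOF = 6

6


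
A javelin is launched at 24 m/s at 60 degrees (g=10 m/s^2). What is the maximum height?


Given: v0 = 24 m/s, theta = 60 deg, g = 10 m/s^2
sin^2(60) = 3/4
Using H = v0^2 * sin^2(theta) / (2*g)
H = 24^2 * 3/4 / (2*10)
H = 576 * 3/4 / 20
H = 432 / 20
H = 108/5 m

108/5 m


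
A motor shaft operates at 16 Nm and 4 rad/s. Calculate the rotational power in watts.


Given: tau = 16 Nm, omega = 4 rad/s
Using P = tau * omega
P = 16 * 4
P = 64 W

64 W


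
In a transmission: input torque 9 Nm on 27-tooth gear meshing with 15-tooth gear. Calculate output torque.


Given: N1 = 27, N2 = 15, T1 = 9 Nm
Using T2/T1 = N2/N1
T2 = T1 * N2 / N1
T2 = 9 * 15 / 27
T2 = 135 / 27
T2 = 5 Nm

5 Nm


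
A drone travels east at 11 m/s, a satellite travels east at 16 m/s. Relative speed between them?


Given: v_A = 11 m/s east, v_B = 16 m/s east
Both move in the same direction; relative speed = |v_A - v_B|
|11 - 16| = |-5|
= 5 m/s

5 m/s


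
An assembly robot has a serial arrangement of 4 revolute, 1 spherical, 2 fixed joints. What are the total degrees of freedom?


Given: serial robot with 4 revolute, 1 spherical, 2 fixed joints
DOF contribution per joint type: revolute=1, prismatic=1, spherical=3, fixed=0
DOF = 4*1 + 1*3 + 2*0
DOF = 7

7


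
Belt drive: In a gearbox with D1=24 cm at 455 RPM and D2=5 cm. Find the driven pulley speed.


Given: D1 = 24 cm, w1 = 455 RPM, D2 = 5 cm
Using D1*w1 = D2*w2
w2 = D1*w1 / D2
w2 = 24*455 / 5
w2 = 10920 / 5
w2 = 2184 RPM

2184 RPM


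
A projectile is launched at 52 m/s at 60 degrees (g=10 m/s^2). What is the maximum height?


Given: v0 = 52 m/s, theta = 60 deg, g = 10 m/s^2
sin^2(60) = 3/4
Using H = v0^2 * sin^2(theta) / (2*g)
H = 52^2 * 3/4 / (2*10)
H = 2704 * 3/4 / 20
H = 2028 / 20
H = 507/5 m

507/5 m


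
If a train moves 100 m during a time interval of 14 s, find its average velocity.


Given: distance d = 100 m, time t = 14 s
Using v = d / t
v = 100 / 14
v = 50/7 m/s

50/7 m/s


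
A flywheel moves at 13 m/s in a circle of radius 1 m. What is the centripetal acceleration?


Given: v = 13 m/s, r = 1 m
Using a_c = v^2 / r
a_c = 13^2 / 1
a_c = 169 / 1
a_c = 169 m/s^2

169 m/s^2


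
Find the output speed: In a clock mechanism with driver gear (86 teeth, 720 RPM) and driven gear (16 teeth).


Given: N1 = 86 teeth, w1 = 720 RPM, N2 = 16 teeth
Using N1*w1 = N2*w2
w2 = N1*w1 / N2
w2 = 86*720 / 16
w2 = 61920 / 16
w2 = 3870 RPM

3870 RPM


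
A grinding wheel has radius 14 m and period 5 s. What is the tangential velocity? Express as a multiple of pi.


Given: radius r = 14 m, period T = 5 s
Using v = 2*pi*r / T
v = 2*pi*14 / 5
v = 28*pi / 5
v = 28/5*pi m/s

28/5*pi m/s


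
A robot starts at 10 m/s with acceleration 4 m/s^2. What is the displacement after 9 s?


Given: v0 = 10 m/s, a = 4 m/s^2, t = 9 s
Using s = v0*t + (1/2)*a*t^2
s = 10*9 + (1/2)*4*9^2
s = 90 + (1/2)*324
s = 90 + 162
s = 252

252 m


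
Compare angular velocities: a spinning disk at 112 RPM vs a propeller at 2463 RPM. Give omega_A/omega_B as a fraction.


Given: RPM_A = 112, RPM_B = 2463
omega = 2*pi*RPM/60, so omega_A/omega_B = RPM_A / RPM_B
omega_A/omega_B = 112 / 2463
omega_A/omega_B = 112/2463

112/2463


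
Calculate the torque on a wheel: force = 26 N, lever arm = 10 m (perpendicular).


Given: F = 26 N, r = 10 m, angle = 90 deg (perpendicular)
Using tau = F * r * sin(90)
sin(90) = 1
tau = 26 * 10 * 1
tau = 260 Nm

260 Nm


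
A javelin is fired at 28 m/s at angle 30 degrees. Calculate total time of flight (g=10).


Given: v0 = 28 m/s, theta = 30 deg, g = 10 m/s^2
sin(30) = 1/2
Using T = 2*v0*sin(theta) / g
T = 2*28*1/2 / 10
T = 28 / 10
T = 14/5 s

14/5 s


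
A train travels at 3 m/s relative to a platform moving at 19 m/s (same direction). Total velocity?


Given: object velocity = 3 m/s, platform velocity = 19 m/s (same direction)
Using classical velocity addition: v_total = v_object + v_platform
v_total = 3 + 19
v_total = 22 m/s

22 m/s


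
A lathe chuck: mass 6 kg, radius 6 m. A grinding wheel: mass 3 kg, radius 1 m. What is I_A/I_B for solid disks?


Given: M1=6 kg, R1=6 m, M2=3 kg, R2=1 m
For a disk: I = (1/2)*M*R^2, so I_A/I_B = (M1*R1^2)/(M2*R2^2)
M1*R1^2 = 6*36 = 216
M2*R2^2 = 3*1 = 3
I_A/I_B = 216/3 = 72

72


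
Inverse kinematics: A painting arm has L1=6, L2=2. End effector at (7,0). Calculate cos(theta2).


Given: L1 = 6, L2 = 2, target (x, y) = (7, 0)
Using cos(theta2) = (x^2 + y^2 - L1^2 - L2^2) / (2*L1*L2)
x^2 + y^2 = 7^2 + 0 = 49
L1^2 + L2^2 = 36 + 4 = 40
Numerator = 49 - 40 = 9
Denominator = 2*6*2 = 24
cos(theta2) = 9/24 = 3/8

3/8


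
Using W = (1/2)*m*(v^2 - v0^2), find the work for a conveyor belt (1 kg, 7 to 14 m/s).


Given: m = 1 kg, v0 = 7 m/s, v = 14 m/s
Using W = (1/2)*m*(v^2 - v0^2)
v^2 = 14^2 = 196
v0^2 = 7^2 = 49
v^2 - v0^2 = 196 - 49 = 147
W = (1/2)*1*147 = 147/2 J

147/2 J


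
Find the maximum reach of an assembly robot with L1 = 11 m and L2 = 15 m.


Given: L1 = 11 m, L2 = 15 m
For a 2-link planar arm, max reach = L1 + L2 (fully extended)
Max reach = 11 + 15
Max reach = 26 m

26 m


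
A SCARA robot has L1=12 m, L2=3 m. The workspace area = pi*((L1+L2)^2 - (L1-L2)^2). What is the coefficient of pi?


Given: L1 = 12, L2 = 3
(L1+L2)^2 = (15)^2 = 225
(L1-L2)^2 = (9)^2 = 81
Difference = 225 - 81 = 144
This equals 4*L1*L2 = 4*12*3 = 144
Workspace area = 144*pi

144


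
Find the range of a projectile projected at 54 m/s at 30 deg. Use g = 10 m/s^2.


Given: v0 = 54 m/s, theta = 30 deg, g = 10 m/s^2
sin(2*30) = sin(60) = sqrt(3)/2
Using R = v0^2 * sin(2*theta) / g
R = 54^2 * (sqrt(3)/2) / 10
R = 2916 * sqrt(3) / 20
R = 729/5*sqrt(3) m

729/5*sqrt(3) m


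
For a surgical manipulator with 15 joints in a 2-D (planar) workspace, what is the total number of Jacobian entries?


Given: task space dimension = 2, joints = 15
Jacobian is a 2 x 15 matrix
Total entries = rows * columns
Total = 2 * 15
Total = 30

30
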